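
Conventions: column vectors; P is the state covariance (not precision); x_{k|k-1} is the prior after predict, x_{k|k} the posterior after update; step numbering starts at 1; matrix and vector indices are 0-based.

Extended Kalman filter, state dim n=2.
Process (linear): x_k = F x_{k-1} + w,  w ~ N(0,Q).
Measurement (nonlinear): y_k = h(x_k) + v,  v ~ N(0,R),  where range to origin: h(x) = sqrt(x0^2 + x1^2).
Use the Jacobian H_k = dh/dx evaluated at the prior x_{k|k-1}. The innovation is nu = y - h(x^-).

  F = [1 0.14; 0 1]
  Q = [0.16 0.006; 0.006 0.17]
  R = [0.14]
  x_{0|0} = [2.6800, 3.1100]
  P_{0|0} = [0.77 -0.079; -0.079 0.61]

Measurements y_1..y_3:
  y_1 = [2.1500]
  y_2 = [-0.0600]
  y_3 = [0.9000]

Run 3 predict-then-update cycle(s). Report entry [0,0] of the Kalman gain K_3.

K[0,0] = 0.7312

step 1: x^-=[3.1154, 3.1100]  P^-=[0.9198 0.0124; 0.0124 0.7800]  H_jac=[0.7077 0.7065]  S=[1.0024]  K=[0.6581; 0.5585]  nu=[-2.2520]  x^+=[1.6332, 1.8523]  P^+=[0.4856 -0.3561; -0.3561 0.4673]
step 2: x^-=[1.8926, 1.8523]  P^-=[0.5551 -0.2846; -0.2846 0.6373]  H_jac=[0.7147 0.6995]  S=[0.4508]  K=[0.4384; 0.5377]  nu=[-2.7082]  x^+=[0.7053, 0.3961]  P^+=[0.4685 -0.3909; -0.3909 0.5070]
step 3: x^-=[0.7607, 0.3961]  P^-=[0.5289 -0.3139; -0.3139 0.6770]  H_jac=[0.8870 0.4618]  S=[0.4434]  K=[0.7312; 0.0772]  nu=[0.0423]  x^+=[0.7917, 0.3994]  P^+=[0.2919 -0.3389; -0.3389 0.6744]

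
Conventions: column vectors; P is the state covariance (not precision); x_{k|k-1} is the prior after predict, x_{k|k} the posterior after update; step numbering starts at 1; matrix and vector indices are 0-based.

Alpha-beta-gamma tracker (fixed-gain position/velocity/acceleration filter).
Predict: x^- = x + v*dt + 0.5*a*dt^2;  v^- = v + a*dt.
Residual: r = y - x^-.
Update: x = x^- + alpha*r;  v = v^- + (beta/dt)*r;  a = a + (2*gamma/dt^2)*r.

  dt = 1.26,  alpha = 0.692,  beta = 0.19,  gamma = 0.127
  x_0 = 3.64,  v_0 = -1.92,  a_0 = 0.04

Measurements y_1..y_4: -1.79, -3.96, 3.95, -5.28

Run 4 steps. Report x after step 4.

x_post = -3.8220

step 1: x_pred=1.2526  r=-3.0426  x^+=-0.8529  v^+=-2.3284  a^+=-0.4468
step 2: x_pred=-4.1413  r=0.1813  x^+=-4.0158  v^+=-2.8640  a^+=-0.4178
step 3: x_pred=-7.9561  r=11.9061  x^+=0.2829  v^+=-1.5950  a^+=1.4871
step 4: x_pred=-0.5463  r=-4.7337  x^+=-3.8220  v^+=-0.4351  a^+=0.7298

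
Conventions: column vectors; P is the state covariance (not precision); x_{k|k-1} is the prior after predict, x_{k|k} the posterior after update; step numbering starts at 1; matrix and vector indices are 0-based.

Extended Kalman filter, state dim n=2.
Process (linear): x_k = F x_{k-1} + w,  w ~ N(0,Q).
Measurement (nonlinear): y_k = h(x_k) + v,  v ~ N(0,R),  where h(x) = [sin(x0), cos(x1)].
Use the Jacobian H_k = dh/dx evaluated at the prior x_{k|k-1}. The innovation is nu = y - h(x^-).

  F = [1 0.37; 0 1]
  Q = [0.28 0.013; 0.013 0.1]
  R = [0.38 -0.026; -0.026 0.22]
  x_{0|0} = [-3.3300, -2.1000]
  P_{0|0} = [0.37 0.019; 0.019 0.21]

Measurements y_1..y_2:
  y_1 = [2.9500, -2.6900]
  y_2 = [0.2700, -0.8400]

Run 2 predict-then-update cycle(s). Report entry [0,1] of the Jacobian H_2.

step 1: x^-=[-4.1070, -2.1000]  P^-=[0.6928 0.1097; 0.1097 0.3100]  H_jac=[-0.5691 0.0000; 0.0000 0.8632]  S=[0.6044 -0.0799; -0.0799 0.4510]  K=[-0.6396 0.0967; -0.0255 0.5888]  nu=[2.1277, -2.1852]  x^+=[-5.6791, -3.4409]  P^+=[0.4315 0.0439; 0.0439 0.1508]
step 2: x^-=[-6.9522, -3.4409]  P^-=[0.7646 0.1127; 0.1127 0.2508]  H_jac=[0.7844 0.0000; 0.0000 -0.2948]  S=[0.8505 -0.0521; -0.0521 0.2418]  K=[0.7061 0.0146; 0.0864 -0.2873]  nu=[0.8902, 0.1155]  x^+=[-6.3219, -3.3972]  P^+=[0.3416 0.0514; 0.0514 0.2220]

H_jac[0,1] = 0.0000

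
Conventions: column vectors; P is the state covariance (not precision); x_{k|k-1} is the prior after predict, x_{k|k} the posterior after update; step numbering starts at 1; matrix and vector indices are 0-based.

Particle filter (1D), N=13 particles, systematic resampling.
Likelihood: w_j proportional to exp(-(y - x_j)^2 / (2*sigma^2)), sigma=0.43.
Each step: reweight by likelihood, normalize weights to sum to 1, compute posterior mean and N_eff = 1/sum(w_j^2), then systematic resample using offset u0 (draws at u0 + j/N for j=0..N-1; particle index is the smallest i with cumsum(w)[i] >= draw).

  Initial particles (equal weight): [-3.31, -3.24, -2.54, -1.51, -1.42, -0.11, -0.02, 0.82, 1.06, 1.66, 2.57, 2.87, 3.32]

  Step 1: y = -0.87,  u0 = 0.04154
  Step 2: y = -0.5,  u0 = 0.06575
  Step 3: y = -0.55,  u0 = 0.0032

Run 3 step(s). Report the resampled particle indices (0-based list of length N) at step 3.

resampled_idx = [0, 3, 3, 4, 5, 6, 6, 7, 8, 9, 10, 11, 12]

step 1: w=[0.0000, 0.0000, 0.0005, 0.2939, 0.3926, 0.1866, 0.1261, 0.0004, 0.0000, 0.0000, 0.0000, 0.0000, 0.0000]  mean=-1.0251  Neff=3.4343  idx=[3, 3, 3, 3, 4, 4, 4, 4, 4, 5, 5, 6, 6]
step 2: w=[0.0201, 0.0201, 0.0201, 0.0201, 0.0321, 0.0321, 0.0321, 0.0321, 0.0321, 0.2098, 0.2098, 0.1698, 0.1698]  mean=-0.4021  Neff=6.5584  idx=[3, 5, 8, 9, 9, 9, 10, 10, 11, 11, 12, 12, 12]
step 3: w=[0.0147, 0.0229, 0.0229, 0.1050, 0.1050, 0.1050, 0.1050, 0.1050, 0.0829, 0.0829, 0.0829, 0.0829, 0.0829]  mean=-0.1532  Neff=11.0182  idx=[0, 3, 3, 4, 5, 6, 6, 7, 8, 9, 10, 11, 12]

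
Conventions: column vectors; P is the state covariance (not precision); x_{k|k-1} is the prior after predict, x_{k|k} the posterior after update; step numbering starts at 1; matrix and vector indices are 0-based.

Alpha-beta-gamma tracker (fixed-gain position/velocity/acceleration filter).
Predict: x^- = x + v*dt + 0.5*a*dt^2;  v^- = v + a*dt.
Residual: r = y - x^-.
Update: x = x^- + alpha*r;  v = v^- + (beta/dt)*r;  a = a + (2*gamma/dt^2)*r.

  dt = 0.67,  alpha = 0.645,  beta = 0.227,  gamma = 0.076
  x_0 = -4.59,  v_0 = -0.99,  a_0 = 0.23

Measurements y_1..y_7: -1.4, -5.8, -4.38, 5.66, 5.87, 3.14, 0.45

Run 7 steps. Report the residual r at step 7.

resid = -9.7346

step 1: x_pred=-5.2017  r=3.8017  x^+=-2.7496  v^+=0.4521  a^+=1.5173
step 2: x_pred=-2.1061  r=-3.6939  x^+=-4.4887  v^+=0.2172  a^+=0.2665
step 3: x_pred=-4.2833  r=-0.0967  x^+=-4.3457  v^+=0.3630  a^+=0.2338
step 4: x_pred=-4.0500  r=9.7100  x^+=2.2129  v^+=3.8094  a^+=3.5216
step 5: x_pred=5.5557  r=0.3143  x^+=5.7584  v^+=6.2754  a^+=3.6281
step 6: x_pred=10.7773  r=-7.6373  x^+=5.8512  v^+=6.1187  a^+=1.0420
step 7: x_pred=10.1846  r=-9.7346  x^+=3.9058  v^+=3.5187  a^+=-2.2542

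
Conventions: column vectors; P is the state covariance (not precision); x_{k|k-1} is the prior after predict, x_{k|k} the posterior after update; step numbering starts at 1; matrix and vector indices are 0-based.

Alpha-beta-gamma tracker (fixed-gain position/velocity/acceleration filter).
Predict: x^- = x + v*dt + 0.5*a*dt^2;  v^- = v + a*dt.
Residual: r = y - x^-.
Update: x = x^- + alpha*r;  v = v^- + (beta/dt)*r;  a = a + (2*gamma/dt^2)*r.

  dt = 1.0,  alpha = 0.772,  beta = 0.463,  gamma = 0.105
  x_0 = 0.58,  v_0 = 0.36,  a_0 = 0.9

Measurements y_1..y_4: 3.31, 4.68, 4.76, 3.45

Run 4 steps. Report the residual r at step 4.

resid = -4.6913

step 1: x_pred=1.3900  r=1.9200  x^+=2.8722  v^+=2.1490  a^+=1.3032
step 2: x_pred=5.6728  r=-0.9928  x^+=4.9064  v^+=2.9925  a^+=1.0947
step 3: x_pred=8.4462  r=-3.6862  x^+=5.6005  v^+=2.3805  a^+=0.3206
step 4: x_pred=8.1413  r=-4.6913  x^+=4.5196  v^+=0.5291  a^+=-0.6646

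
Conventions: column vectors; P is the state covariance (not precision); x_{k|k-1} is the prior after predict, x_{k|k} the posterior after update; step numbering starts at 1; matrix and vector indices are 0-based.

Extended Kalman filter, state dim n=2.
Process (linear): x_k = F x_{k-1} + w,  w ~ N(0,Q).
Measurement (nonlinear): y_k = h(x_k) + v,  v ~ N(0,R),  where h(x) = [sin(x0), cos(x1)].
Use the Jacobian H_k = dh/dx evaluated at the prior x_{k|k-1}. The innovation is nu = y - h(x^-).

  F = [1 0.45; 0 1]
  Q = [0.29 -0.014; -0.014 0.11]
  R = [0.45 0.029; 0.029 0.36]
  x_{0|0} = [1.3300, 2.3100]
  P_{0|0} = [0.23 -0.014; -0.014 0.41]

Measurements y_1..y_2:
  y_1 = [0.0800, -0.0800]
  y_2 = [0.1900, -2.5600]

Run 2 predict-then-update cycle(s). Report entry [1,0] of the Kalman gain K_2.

step 1: x^-=[2.3695, 2.3100]  P^-=[0.5904 0.1565; 0.1565 0.5200]  H_jac=[-0.7165 0.0000; 0.0000 -0.7390]  S=[0.7531 0.1119; 0.1119 0.6440]  K=[-0.5492 -0.0842; -0.0618 -0.5860]  nu=[-0.6176, 0.5937]  x^+=[2.6587, 2.0003]  P^+=[0.3484 0.0626; 0.0626 0.2879]
step 2: x^-=[3.5589, 2.0003]  P^-=[0.7530 0.1781; 0.1781 0.3979]  H_jac=[-0.9142 0.0000; 0.0000 -0.9092]  S=[1.0793 0.1770; 0.1770 0.6889]  K=[-0.6256 -0.0743; -0.0676 -0.5077]  nu=[0.5953, -2.1436]  x^+=[3.3457, 3.0485]  P^+=[0.3103 0.0494; 0.0494 0.2032]

K[1,0] = -0.0676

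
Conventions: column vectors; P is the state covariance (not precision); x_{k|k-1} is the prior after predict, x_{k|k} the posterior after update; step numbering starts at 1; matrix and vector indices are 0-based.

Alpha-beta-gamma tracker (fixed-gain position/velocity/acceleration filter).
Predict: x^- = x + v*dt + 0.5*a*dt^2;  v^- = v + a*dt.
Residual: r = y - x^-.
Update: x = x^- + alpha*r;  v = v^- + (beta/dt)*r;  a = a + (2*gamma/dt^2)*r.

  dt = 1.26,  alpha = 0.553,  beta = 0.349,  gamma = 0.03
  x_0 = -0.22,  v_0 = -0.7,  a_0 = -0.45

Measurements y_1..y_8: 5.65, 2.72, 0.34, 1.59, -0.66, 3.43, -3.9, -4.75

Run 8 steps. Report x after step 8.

x_post = -4.3428

step 1: x_pred=-1.4592  r=7.1092  x^+=2.4722  v^+=0.7021  a^+=-0.1813
step 2: x_pred=3.2129  r=-0.4929  x^+=2.9403  v^+=0.3371  a^+=-0.2000
step 3: x_pred=3.2064  r=-2.8664  x^+=1.6213  v^+=-0.7088  a^+=-0.3083
step 4: x_pred=0.4835  r=1.1065  x^+=1.0954  v^+=-0.7907  a^+=-0.2665
step 5: x_pred=-0.1124  r=-0.5476  x^+=-0.4152  v^+=-1.2781  a^+=-0.2872
step 6: x_pred=-2.2536  r=5.6836  x^+=0.8894  v^+=-0.0657  a^+=-0.0724
step 7: x_pred=0.7492  r=-4.6492  x^+=-1.8218  v^+=-1.4446  a^+=-0.2481
step 8: x_pred=-3.8389  r=-0.9111  x^+=-4.3428  v^+=-2.0095  a^+=-0.2825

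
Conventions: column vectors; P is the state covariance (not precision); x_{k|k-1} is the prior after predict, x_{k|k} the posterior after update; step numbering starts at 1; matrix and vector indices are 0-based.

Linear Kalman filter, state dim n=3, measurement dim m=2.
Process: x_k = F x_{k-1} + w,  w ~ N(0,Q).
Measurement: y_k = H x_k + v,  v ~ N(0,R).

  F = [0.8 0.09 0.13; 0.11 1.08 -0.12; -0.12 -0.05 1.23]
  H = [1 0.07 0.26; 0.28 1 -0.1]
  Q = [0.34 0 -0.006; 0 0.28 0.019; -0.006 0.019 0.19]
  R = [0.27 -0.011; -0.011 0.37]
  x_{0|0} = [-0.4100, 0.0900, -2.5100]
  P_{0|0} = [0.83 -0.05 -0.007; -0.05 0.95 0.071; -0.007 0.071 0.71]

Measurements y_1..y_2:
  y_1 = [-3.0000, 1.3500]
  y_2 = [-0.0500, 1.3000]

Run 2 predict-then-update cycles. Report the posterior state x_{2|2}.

step 1: x^-=[-0.6462, 0.3533, -3.0426]  P^-=[0.8839 0.1204 0.0267; 0.1204 1.3782 -0.0476; 0.0267 -0.0476 1.2712]  S=[1.2756 0.4099; 0.4099 1.9057]  K=[0.6912 0.0430; -0.0844 0.7616; 0.3283 -0.1584]  nu=[-1.5875, 0.8734]  x^+=[-1.7059, 1.1524, -3.7022]  P^+=[0.2467 -0.0818 -0.2107; -0.0818 0.3166 0.1096; -0.2107 0.1096 1.1285]
step 2: x^-=[-1.7423, 1.5012, -4.4066]  P^-=[0.4665 -0.0052 -0.0391; -0.0052 0.6262 -0.0421; -0.0391 -0.0421 1.9494]  S=[0.8487 0.0978; 0.0978 1.0600]  K=[0.5288 0.0732; -0.0362 0.5967; 0.5808 -0.2876]  nu=[2.7329, -0.1541]  x^+=[-0.3085, 1.3104, -2.7750]  P^+=[0.2159 -0.0659 -0.2667; -0.0659 0.2519 0.1227; -0.2667 0.1227 1.6081]

x_post = [-0.3085, 1.3104, -2.7750]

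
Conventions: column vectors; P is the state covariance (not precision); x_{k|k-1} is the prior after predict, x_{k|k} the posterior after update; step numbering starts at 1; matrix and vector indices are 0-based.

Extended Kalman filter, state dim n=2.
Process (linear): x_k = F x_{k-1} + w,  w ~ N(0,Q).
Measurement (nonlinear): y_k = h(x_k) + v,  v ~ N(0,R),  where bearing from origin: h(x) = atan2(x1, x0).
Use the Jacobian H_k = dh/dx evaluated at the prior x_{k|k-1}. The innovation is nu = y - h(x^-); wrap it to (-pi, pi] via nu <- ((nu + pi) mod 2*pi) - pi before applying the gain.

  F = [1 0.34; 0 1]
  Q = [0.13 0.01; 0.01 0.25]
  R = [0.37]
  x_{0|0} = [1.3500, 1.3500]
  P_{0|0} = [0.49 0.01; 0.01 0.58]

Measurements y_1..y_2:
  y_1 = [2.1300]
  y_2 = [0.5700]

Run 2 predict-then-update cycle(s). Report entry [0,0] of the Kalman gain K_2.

step 1: x^-=[1.8090, 1.3500]  P^-=[0.6938 0.2172; 0.2172 0.8300]  H_jac=[-0.2650 0.3551]  S=[0.4825]  K=[-0.2212; 0.4915]  nu=[1.4889]  x^+=[1.4796, 2.0818]  P^+=[0.6702 0.2697; 0.2697 0.7134]
step 2: x^-=[2.1875, 2.0818]  P^-=[1.0661 0.5222; 0.5222 0.9634]  H_jac=[-0.2283 0.2399]  S=[0.4238]  K=[-0.2787; 0.2640]  nu=[-0.1907]  x^+=[2.2406, 2.0315]  P^+=[1.0332 0.5534; 0.5534 0.9339]

K[0,0] = -0.2787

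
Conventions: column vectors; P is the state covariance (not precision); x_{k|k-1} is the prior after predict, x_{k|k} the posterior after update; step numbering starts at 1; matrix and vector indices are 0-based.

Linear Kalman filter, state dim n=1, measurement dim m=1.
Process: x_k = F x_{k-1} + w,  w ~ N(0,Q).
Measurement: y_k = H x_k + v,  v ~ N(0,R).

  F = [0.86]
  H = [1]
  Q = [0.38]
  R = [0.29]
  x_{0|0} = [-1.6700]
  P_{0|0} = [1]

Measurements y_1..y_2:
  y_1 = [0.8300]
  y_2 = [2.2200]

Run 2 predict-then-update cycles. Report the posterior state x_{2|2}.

x_post = [1.5619]

step 1: x^-=[-1.4362]  P^-=[1.1196]  S=[1.4096]  K=[0.7943]  nu=[2.2662]  x^+=[0.3638]  P^+=[0.2303]
step 2: x^-=[0.3128]  P^-=[0.5504]  S=[0.8404]  K=[0.6549]  nu=[1.9072]  x^+=[1.5619]  P^+=[0.1899]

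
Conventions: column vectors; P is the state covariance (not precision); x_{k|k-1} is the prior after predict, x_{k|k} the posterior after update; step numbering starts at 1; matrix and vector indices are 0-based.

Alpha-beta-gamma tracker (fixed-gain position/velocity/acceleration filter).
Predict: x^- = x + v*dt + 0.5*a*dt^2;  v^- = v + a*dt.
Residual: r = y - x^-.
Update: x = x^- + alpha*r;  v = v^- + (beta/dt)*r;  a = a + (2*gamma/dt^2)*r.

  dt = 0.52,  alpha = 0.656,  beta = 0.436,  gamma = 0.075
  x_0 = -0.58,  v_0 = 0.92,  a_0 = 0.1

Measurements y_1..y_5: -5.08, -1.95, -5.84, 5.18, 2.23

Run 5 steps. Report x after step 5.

step 1: x_pred=-0.0881  r=-4.9919  x^+=-3.3628  v^+=-3.2135  a^+=-2.6692
step 2: x_pred=-5.3947  r=3.4447  x^+=-3.1350  v^+=-1.7133  a^+=-0.7583
step 3: x_pred=-4.1284  r=-1.7116  x^+=-5.2512  v^+=-3.5427  a^+=-1.7078
step 4: x_pred=-7.3243  r=12.5043  x^+=0.8785  v^+=6.0536  a^+=5.2288
step 5: x_pred=4.7333  r=-2.5033  x^+=3.0911  v^+=6.6736  a^+=3.8401

x_post = 3.0911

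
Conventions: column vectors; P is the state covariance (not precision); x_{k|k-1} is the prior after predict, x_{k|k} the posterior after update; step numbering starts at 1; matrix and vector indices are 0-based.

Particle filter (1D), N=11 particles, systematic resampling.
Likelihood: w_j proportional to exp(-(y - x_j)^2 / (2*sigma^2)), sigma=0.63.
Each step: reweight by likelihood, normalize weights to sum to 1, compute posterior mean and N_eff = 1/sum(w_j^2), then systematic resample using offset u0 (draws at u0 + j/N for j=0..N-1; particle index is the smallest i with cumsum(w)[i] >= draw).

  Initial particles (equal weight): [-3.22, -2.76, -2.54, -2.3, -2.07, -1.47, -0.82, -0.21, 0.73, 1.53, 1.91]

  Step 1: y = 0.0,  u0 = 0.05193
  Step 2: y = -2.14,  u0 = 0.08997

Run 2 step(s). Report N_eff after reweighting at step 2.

N_eff = 3.8379

step 1: w=[0.0000, 0.0000, 0.0001, 0.0006, 0.0022, 0.0325, 0.2122, 0.4683, 0.2530, 0.0259, 0.0050]  mean=-0.0928  Neff=3.0295  idx=[6, 6, 6, 7, 7, 7, 7, 7, 8, 8, 8]
step 2: w=[0.2931, 0.2931, 0.2931, 0.0241, 0.0241, 0.0241, 0.0241, 0.0241, 0.0001, 0.0001, 0.0001]  mean=-0.7461  Neff=3.8379  idx=[0, 0, 0, 1, 1, 1, 2, 2, 2, 4, 7]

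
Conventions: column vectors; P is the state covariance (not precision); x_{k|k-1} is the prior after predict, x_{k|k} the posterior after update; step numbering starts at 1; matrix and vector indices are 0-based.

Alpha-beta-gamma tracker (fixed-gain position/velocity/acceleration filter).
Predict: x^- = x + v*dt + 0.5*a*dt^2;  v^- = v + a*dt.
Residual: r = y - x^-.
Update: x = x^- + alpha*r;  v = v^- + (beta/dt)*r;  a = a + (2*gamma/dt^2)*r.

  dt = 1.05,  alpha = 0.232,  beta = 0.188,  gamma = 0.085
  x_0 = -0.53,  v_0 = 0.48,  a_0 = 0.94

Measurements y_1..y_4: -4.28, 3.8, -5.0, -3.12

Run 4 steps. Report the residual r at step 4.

step 1: x_pred=0.4922  r=-4.7722  x^+=-0.6150  v^+=0.6126  a^+=0.2042
step 2: x_pred=0.1408  r=3.6592  x^+=0.9897  v^+=1.4821  a^+=0.7684
step 3: x_pred=2.9695  r=-7.9695  x^+=1.1206  v^+=0.8620  a^+=-0.4605
step 4: x_pred=1.7718  r=-4.8918  x^+=0.6369  v^+=-0.4974  a^+=-1.2148

resid = -4.8918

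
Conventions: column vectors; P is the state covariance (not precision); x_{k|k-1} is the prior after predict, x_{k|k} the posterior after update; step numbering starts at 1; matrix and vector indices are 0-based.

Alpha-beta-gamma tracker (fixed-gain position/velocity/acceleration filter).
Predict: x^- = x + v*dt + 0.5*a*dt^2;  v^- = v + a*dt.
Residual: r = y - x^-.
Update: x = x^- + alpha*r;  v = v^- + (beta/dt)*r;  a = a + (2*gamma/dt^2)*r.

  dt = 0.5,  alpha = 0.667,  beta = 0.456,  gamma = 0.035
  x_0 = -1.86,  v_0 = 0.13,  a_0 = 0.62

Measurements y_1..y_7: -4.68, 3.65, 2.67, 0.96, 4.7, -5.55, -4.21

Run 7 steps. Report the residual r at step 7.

resid = 1.3580

step 1: x_pred=-1.7175  r=-2.9625  x^+=-3.6935  v^+=-2.2618  a^+=-0.2095
step 2: x_pred=-4.8506  r=8.5006  x^+=0.8193  v^+=5.3860  a^+=2.1707
step 3: x_pred=3.7836  r=-1.1136  x^+=3.0408  v^+=5.4557  a^+=1.8588
step 4: x_pred=6.0010  r=-5.0410  x^+=2.6387  v^+=1.7877  a^+=0.4474
step 5: x_pred=3.5884  r=1.1116  x^+=4.3298  v^+=3.0251  a^+=0.7586
step 6: x_pred=5.9372  r=-11.4872  x^+=-1.7248  v^+=-7.0719  a^+=-2.4578
step 7: x_pred=-5.5680  r=1.3580  x^+=-4.6622  v^+=-7.0624  a^+=-2.0776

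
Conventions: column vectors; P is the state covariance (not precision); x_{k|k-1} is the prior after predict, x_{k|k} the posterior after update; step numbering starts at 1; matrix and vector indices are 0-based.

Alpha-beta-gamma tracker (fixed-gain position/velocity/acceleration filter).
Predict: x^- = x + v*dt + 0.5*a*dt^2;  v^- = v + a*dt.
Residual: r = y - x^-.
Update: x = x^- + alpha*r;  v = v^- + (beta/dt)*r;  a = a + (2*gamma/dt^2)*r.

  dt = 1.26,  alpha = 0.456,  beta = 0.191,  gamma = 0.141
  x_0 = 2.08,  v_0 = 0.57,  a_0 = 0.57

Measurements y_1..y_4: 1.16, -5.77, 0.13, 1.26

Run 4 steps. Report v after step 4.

v_post = -2.2974

step 1: x_pred=3.2507  r=-2.0907  x^+=2.2973  v^+=0.9713  a^+=0.1986
step 2: x_pred=3.6788  r=-9.4488  x^+=-0.6298  v^+=-0.2108  a^+=-1.4797
step 3: x_pred=-2.0700  r=2.2000  x^+=-1.0668  v^+=-1.7417  a^+=-1.0889
step 4: x_pred=-4.1257  r=5.3857  x^+=-1.6698  v^+=-2.2974  a^+=-0.1323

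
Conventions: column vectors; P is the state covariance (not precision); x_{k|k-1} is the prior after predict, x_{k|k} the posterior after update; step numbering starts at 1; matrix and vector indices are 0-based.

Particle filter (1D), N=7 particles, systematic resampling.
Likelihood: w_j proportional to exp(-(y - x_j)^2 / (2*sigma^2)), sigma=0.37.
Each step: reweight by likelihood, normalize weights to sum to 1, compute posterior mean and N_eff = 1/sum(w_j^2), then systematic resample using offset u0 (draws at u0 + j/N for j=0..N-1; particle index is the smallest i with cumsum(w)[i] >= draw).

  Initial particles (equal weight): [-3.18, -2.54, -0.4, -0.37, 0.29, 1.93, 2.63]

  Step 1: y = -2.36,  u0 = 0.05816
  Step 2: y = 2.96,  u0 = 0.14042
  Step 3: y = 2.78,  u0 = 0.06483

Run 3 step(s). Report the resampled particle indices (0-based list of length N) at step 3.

resampled_idx = [0, 1, 2, 3, 4, 5, 6]

step 1: w=[0.0881, 0.9119, 0.0000, 0.0000, 0.0000, 0.0000, 0.0000]  mean=-2.5964  Neff=1.1914  idx=[0, 1, 1, 1, 1, 1, 1]
step 2: w=[0.0000, 0.1667, 0.1667, 0.1667, 0.1667, 0.1667, 0.1667]  mean=-2.5400  Neff=6.0000  idx=[1, 2, 3, 4, 5, 6, 6]
step 3: w=[0.1429, 0.1429, 0.1429, 0.1429, 0.1429, 0.1429, 0.1429]  mean=-2.5400  Neff=7.0000  idx=[0, 1, 2, 3, 4, 5, 6]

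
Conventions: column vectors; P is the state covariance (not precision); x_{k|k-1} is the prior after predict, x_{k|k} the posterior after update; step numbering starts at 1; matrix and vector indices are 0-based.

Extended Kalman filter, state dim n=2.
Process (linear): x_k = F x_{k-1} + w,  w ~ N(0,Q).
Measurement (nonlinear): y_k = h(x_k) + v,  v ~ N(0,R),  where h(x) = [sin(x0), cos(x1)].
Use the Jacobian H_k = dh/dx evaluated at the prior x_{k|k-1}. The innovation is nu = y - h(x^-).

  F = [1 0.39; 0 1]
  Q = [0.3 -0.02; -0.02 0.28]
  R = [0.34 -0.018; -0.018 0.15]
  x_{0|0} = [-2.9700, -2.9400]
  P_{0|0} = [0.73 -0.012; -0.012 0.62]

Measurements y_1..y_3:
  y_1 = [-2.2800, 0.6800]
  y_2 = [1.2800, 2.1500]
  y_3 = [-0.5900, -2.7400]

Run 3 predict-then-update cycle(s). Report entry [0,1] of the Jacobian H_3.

H_jac[0,1] = 0.0000

step 1: x^-=[-4.1166, -2.9400]  P^-=[1.1149 0.2098; 0.2098 0.9000]  H_jac=[-0.5612 0.0000; 0.0000 0.2002]  S=[0.6911 -0.0416; -0.0416 0.1861]  K=[-0.9039 0.0238; -0.1136 0.9430]  nu=[-3.1077, 1.6597]  x^+=[-1.2681, -1.0217]  P^+=[0.5484 0.0991; 0.0991 0.7167]
step 2: x^-=[-1.6665, -1.0217]  P^-=[1.0347 0.3586; 0.3586 0.9967]  H_jac=[-0.0956 0.0000; 0.0000 0.8530]  S=[0.3495 -0.0472; -0.0472 0.8752]  K=[-0.2375 0.3367; 0.0335 0.9732]  nu=[2.2754, 1.6281]  x^+=[-1.6588, 0.6389]  P^+=[0.9082 0.0642; 0.0642 0.1704]
step 3: x^-=[-1.4096, 0.6389]  P^-=[1.2843 0.1107; 0.1107 0.4504]  H_jac=[0.1605 0.0000; 0.0000 -0.5964]  S=[0.3731 -0.0286; -0.0286 0.3102]  K=[0.5399 -0.1630; -0.0189 -0.8677]  nu=[0.3970, -3.5427]  x^+=[-0.6177, 3.7055]  P^+=[1.1622 0.0573; 0.0573 0.2177]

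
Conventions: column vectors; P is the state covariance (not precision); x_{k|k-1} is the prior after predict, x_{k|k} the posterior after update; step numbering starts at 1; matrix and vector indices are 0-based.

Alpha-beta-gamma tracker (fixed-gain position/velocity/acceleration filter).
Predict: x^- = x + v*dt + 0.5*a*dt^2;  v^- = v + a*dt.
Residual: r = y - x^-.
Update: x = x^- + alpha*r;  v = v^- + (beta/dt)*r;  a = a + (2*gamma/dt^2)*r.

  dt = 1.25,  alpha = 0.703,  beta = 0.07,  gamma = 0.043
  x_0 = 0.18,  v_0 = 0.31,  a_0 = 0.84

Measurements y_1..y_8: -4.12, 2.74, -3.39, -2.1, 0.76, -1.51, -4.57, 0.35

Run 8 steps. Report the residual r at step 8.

resid = 1.7644

step 1: x_pred=1.2237  r=-5.3438  x^+=-2.5329  v^+=1.0608  a^+=0.5459
step 2: x_pred=-0.7805  r=3.5205  x^+=1.6944  v^+=1.9402  a^+=0.7396
step 3: x_pred=4.6976  r=-8.0876  x^+=-0.9880  v^+=2.4119  a^+=0.2945
step 4: x_pred=2.2570  r=-4.3570  x^+=-0.8060  v^+=2.5360  a^+=0.0547
step 5: x_pred=2.4068  r=-1.6468  x^+=1.2491  v^+=2.5122  a^+=-0.0359
step 6: x_pred=4.3613  r=-5.8713  x^+=0.2338  v^+=2.1385  a^+=-0.3591
step 7: x_pred=2.6263  r=-7.1963  x^+=-2.4327  v^+=1.2866  a^+=-0.7552
step 8: x_pred=-1.4144  r=1.7644  x^+=-0.1740  v^+=0.4415  a^+=-0.6581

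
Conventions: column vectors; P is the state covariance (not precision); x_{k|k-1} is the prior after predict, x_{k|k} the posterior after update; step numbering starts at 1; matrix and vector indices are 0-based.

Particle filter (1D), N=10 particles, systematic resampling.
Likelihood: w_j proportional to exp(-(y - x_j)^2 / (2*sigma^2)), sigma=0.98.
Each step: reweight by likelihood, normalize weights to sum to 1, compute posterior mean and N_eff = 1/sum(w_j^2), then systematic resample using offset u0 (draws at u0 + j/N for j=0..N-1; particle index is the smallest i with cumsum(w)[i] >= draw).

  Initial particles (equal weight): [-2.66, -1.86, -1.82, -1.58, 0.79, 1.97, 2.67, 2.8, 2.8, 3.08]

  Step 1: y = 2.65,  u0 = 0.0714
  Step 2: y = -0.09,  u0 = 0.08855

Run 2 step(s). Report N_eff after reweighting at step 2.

N_eff = 4.0050

step 1: w=[0.0000, 0.0000, 0.0000, 0.0000, 0.0341, 0.1625, 0.2067, 0.2044, 0.2044, 0.1878]  mean=2.6220  Neff=5.2873  idx=[5, 5, 6, 6, 7, 7, 8, 8, 9, 9]
step 2: w=[0.3432, 0.3432, 0.0592, 0.0592, 0.0404, 0.0404, 0.0404, 0.0404, 0.0167, 0.0167]  mean=2.2242  Neff=4.0050  idx=[0, 0, 0, 1, 1, 1, 2, 3, 6, 9]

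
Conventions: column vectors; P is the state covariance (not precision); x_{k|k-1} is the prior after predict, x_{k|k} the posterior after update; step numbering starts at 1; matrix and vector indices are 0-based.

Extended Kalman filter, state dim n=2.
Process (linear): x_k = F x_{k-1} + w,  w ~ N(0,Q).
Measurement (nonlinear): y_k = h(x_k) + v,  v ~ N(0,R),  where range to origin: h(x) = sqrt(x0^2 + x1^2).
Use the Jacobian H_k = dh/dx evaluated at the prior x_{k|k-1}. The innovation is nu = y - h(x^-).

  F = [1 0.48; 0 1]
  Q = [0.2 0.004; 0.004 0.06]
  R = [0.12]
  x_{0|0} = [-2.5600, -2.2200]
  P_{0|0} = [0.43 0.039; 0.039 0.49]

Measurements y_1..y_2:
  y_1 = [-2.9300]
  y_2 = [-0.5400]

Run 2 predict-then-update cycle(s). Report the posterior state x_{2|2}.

step 1: x^-=[-3.6256, -2.2200]  P^-=[0.7803 0.2782; 0.2782 0.5500]  H_jac=[-0.8528 -0.5222]  S=[1.0853]  K=[-0.7470; -0.4832]  nu=[-7.1813]  x^+=[1.7391, 1.2503]  P^+=[0.1747 -0.1136; -0.1136 0.2966]
step 2: x^-=[2.3392, 1.2503]  P^-=[0.3339 0.0328; 0.0328 0.3566]  H_jac=[0.8819 0.4714]  S=[0.4862]  K=[0.6375; 0.4051]  nu=[-3.1923]  x^+=[0.3040, -0.0430]  P^+=[0.1363 -0.0928; -0.0928 0.2768]

x_post = [0.3040, -0.0430]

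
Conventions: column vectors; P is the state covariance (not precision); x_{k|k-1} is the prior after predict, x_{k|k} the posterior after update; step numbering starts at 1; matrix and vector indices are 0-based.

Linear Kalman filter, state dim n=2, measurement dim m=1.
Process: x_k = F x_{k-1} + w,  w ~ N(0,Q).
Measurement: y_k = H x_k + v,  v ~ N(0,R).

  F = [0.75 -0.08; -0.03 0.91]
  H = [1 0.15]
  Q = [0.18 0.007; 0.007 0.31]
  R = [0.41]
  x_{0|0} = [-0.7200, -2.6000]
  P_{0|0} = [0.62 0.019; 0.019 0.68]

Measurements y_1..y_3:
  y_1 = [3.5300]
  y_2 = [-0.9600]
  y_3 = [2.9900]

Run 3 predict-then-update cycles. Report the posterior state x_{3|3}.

step 1: x^-=[-0.3320, -2.3444]  P^-=[0.5308 -0.0434; -0.0434 0.8726]  S=[0.9474]  K=[0.5534; 0.0923]  nu=[4.2137]  x^+=[1.9998, -1.9555]  P^+=[0.2407 -0.0918; -0.0918 0.8646]
step 2: x^-=[1.6563, -1.8395]  P^-=[0.3319 -0.1243; -0.1243 1.0312]  S=[0.7279]  K=[0.4304; 0.0418]  nu=[-2.3404]  x^+=[0.6489, -1.9373]  P^+=[0.1971 -0.1373; -0.1373 1.0299]
step 3: x^-=[0.6417, -1.7824]  P^-=[0.3139 -0.1665; -0.1665 1.1705]  S=[0.7003]  K=[0.4126; 0.0130]  nu=[2.6157]  x^+=[1.7209, -1.7484]  P^+=[0.1947 -0.1702; -0.1702 1.1704]

x_post = [1.7209, -1.7484]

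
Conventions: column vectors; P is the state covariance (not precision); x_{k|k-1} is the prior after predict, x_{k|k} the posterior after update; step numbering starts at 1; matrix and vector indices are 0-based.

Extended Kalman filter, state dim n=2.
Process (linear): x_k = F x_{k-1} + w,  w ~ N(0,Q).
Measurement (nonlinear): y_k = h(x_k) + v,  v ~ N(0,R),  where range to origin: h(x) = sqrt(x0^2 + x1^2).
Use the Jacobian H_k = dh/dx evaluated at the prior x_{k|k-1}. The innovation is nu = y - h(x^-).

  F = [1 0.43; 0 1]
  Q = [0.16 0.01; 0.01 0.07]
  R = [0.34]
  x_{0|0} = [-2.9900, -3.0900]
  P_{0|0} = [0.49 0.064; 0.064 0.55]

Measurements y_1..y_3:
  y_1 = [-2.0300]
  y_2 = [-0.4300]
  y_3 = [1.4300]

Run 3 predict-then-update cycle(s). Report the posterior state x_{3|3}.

step 1: x^-=[-4.3187, -3.0900]  P^-=[0.8067 0.3105; 0.3105 0.6200]  H_jac=[-0.8133 -0.5819]  S=[1.3774]  K=[-0.6075; -0.4453]  nu=[-7.3403]  x^+=[0.1406, 0.1783]  P^+=[0.2984 -0.0621; -0.0621 0.3469]
step 2: x^-=[0.2173, 0.1783]  P^-=[0.4692 0.0971; 0.0971 0.4169]  H_jac=[0.7730 0.6345]  S=[0.8834]  K=[0.4803; 0.3844]  nu=[-0.7111]  x^+=[-0.1242, -0.0950]  P^+=[0.2654 -0.0660; -0.0660 0.2864]
step 3: x^-=[-0.1651, -0.0950]  P^-=[0.4216 0.0672; 0.0672 0.3564]  H_jac=[-0.8667 -0.4988]  S=[0.8035]  K=[-0.4965; -0.2937]  nu=[1.2395]  x^+=[-0.7805, -0.4591]  P^+=[0.2236 -0.0500; -0.0500 0.2871]

x_post = [-0.7805, -0.4591]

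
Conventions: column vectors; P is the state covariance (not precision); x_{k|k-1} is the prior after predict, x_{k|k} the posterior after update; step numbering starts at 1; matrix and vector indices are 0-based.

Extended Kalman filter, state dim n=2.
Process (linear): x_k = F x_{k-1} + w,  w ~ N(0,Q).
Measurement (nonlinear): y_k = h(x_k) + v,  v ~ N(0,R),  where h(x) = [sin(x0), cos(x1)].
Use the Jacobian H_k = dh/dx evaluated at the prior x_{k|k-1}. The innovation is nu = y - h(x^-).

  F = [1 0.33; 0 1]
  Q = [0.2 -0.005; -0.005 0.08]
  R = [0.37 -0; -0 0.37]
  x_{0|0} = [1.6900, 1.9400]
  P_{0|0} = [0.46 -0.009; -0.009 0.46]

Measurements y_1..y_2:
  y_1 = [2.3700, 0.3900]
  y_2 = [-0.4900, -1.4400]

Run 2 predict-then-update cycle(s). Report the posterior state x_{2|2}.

x_post = [1.9613, 2.1471]

step 1: x^-=[2.3302, 1.9400]  P^-=[0.7042 0.1378; 0.1378 0.5400]  H_jac=[-0.6885 0.0000; 0.0000 -0.9326]  S=[0.7038 0.0885; 0.0885 0.8397]  K=[-0.6786 -0.0815; -0.0602 -0.5934]  nu=[1.6448, 0.7509]  x^+=[1.1528, 1.3954]  P^+=[0.3647 0.0324; 0.0324 0.2354]
step 2: x^-=[1.6133, 1.3954]  P^-=[0.6117 0.1050; 0.1050 0.3154]  H_jac=[-0.0425 0.0000; 0.0000 -0.9847]  S=[0.3711 0.0044; 0.0044 0.6758]  K=[-0.0683 -0.1526; -0.0066 -0.4595]  nu=[-1.4891, -1.6145]  x^+=[1.9613, 2.1471]  P^+=[0.5941 0.0573; 0.0573 0.1727]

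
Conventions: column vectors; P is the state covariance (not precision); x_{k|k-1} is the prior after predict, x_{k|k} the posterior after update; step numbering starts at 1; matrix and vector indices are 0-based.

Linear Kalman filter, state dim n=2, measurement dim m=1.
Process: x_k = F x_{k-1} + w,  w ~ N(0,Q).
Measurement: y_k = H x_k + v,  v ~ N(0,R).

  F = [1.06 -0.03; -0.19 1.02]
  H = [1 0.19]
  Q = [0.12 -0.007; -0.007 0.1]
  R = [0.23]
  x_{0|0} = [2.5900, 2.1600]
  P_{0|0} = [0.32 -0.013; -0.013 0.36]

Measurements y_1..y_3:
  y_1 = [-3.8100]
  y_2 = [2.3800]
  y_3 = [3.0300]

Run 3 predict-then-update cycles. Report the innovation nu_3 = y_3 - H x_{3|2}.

innov = [2.4951]

step 1: x^-=[2.6806, 1.7111]  P^-=[0.4807 -0.0966; -0.0966 0.4911]  S=[0.6917]  K=[0.6684; -0.0047]  nu=[-6.8157]  x^+=[-1.8750, 1.7434]  P^+=[0.1717 -0.0944; -0.0944 0.4911]
step 2: x^-=[-2.0398, 2.1345]  P^-=[0.3193 -0.1592; -0.1592 0.6537]  S=[0.5124]  K=[0.5641; -0.0683]  nu=[4.0143]  x^+=[0.2248, 1.8604]  P^+=[0.1563 -0.1395; -0.1395 0.6514]
step 3: x^-=[0.1825, 1.8549]  P^-=[0.3050 -0.2100; -0.2100 0.8374]  S=[0.4855]  K=[0.5461; -0.1048]  nu=[2.4951]  x^+=[1.5451, 1.5933]  P^+=[0.1602 -0.1822; -0.1822 0.8320]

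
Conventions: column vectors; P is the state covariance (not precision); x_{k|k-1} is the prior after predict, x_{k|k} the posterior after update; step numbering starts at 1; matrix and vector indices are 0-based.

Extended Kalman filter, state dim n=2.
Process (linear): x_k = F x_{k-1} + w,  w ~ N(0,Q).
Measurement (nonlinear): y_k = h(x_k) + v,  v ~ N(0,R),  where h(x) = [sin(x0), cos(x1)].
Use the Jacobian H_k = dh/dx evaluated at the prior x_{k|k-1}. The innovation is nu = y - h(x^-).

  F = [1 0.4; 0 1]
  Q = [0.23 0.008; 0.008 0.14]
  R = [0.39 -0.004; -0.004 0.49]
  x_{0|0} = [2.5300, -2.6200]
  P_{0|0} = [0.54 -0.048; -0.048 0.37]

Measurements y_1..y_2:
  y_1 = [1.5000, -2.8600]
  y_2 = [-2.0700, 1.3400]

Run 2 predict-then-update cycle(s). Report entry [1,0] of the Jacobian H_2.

step 1: x^-=[1.4820, -2.6200]  P^-=[0.7908 0.1080; 0.1080 0.5100]  H_jac=[0.0887 0.0000; 0.0000 0.4983]  S=[0.3962 0.0008; 0.0008 0.6166]  K=[0.1768 0.0870; 0.0234 0.4121]  nu=[0.5039, -1.9930]  x^+=[1.3976, -3.4295]  P^+=[0.7737 0.0842; 0.0842 0.4051]
step 2: x^-=[0.0258, -3.4295]  P^-=[1.1359 0.2542; 0.2542 0.5451]  H_jac=[0.9997 0.0000; 0.0000 -0.2839]  S=[1.5251 -0.0762; -0.0762 0.5339]  K=[0.7431 -0.0292; 0.1532 -0.2680]  nu=[-2.0958, 2.2988]  x^+=[-1.5986, -4.3667]  P^+=[0.2900 0.0609; 0.0609 0.4646]

H_jac[1,0] = 0.0000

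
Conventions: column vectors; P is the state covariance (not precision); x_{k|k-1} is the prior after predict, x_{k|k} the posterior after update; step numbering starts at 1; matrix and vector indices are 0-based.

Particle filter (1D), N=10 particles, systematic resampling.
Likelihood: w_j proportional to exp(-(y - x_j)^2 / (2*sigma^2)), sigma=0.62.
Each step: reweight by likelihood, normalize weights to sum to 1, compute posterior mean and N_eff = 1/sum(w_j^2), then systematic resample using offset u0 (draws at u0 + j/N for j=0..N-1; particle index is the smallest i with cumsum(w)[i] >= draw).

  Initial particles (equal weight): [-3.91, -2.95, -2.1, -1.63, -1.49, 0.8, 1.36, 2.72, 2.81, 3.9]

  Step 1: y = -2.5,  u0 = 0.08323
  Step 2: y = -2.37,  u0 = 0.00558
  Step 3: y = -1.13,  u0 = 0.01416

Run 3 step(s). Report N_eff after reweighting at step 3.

N_eff = 5.9156

step 1: w=[0.0328, 0.3349, 0.3539, 0.1628, 0.1156, 0.0000, 0.0000, 0.0000, 0.0000, 0.0000]  mean=-2.2970  Neff=3.5930  idx=[1, 1, 1, 2, 2, 2, 2, 3, 3, 4]
step 2: w=[0.0933, 0.0933, 0.0933, 0.1314, 0.1314, 0.1314, 0.1314, 0.0709, 0.0709, 0.0528]  mean=-2.2391  Neff=9.2584  idx=[0, 1, 2, 3, 3, 4, 5, 6, 7, 8]
step 3: w=[0.0046, 0.0046, 0.0046, 0.0995, 0.0995, 0.0995, 0.0995, 0.0995, 0.2444, 0.2444]  mean=-1.8819  Neff=5.9156  idx=[3, 4, 5, 6, 7, 8, 8, 8, 9, 9]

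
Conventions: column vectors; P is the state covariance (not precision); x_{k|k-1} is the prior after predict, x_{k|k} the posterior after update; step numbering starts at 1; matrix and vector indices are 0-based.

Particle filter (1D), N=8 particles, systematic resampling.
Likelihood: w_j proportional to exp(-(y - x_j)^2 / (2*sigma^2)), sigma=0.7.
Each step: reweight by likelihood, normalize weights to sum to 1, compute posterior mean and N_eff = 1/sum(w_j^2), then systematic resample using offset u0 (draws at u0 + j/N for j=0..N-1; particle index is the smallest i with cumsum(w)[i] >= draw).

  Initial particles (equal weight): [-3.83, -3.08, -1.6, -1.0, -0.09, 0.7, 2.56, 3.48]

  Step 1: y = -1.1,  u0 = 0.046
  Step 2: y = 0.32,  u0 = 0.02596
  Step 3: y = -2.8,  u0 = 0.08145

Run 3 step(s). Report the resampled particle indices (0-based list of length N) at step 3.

resampled_idx = [0, 0, 0, 0, 0, 1, 2, 3]

step 1: w=[0.0002, 0.0084, 0.3565, 0.4555, 0.1625, 0.0169, 0.0000, 0.0000]  mean=-1.0555  Neff=2.7677  idx=[2, 2, 2, 3, 3, 3, 3, 4]
step 2: w=[0.0146, 0.0146, 0.0146, 0.1064, 0.1064, 0.1064, 0.1064, 0.5304]  mean=-0.5436  Neff=3.0552  idx=[1, 4, 5, 6, 7, 7, 7, 7]
step 3: w=[0.6722, 0.1071, 0.1071, 0.1071, 0.0016, 0.0016, 0.0016, 0.0016]  mean=-1.3974  Neff=2.0565  idx=[0, 0, 0, 0, 0, 1, 2, 3]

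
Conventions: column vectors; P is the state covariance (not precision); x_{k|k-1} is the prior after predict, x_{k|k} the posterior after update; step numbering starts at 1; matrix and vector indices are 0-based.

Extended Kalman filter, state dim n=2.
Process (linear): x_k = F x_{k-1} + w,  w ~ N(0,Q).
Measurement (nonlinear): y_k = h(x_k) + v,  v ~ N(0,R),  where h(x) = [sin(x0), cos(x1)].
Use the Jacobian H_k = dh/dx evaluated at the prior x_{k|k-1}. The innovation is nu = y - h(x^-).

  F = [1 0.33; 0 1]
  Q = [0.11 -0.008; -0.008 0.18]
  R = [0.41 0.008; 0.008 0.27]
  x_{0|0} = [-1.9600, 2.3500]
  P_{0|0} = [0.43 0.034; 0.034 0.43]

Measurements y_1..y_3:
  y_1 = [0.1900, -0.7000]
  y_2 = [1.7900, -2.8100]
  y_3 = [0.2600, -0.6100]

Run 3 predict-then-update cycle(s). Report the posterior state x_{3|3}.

x_post = [2.7413, 3.9725]

step 1: x^-=[-1.1845, 2.3500]  P^-=[0.6093 0.1679; 0.1679 0.6100]  H_jac=[0.3768 0.0000; 0.0000 -0.7115]  S=[0.4965 -0.0370; -0.0370 0.5788]  K=[0.4491 -0.1777; 0.0719 -0.7453]  nu=[1.1163, 0.0027]  x^+=[-0.6836, 2.4282]  P^+=[0.4850 0.0624; 0.0624 0.2820]
step 2: x^-=[0.1177, 2.4282]  P^-=[0.6668 0.1474; 0.1474 0.4620]  H_jac=[0.9931 0.0000; 0.0000 -0.6544]  S=[1.0676 -0.0878; -0.0878 0.4679]  K=[0.6128 -0.0912; 0.0853 -0.6302]  nu=[1.6726, -2.0539]  x^+=[1.3299, 3.8653]  P^+=[0.2522 0.0301; 0.0301 0.2590]
step 3: x^-=[2.6054, 3.8653]  P^-=[0.4103 0.1076; 0.1076 0.4390]  H_jac=[-0.8597 0.0000; 0.0000 0.6621]  S=[0.7133 -0.0533; -0.0533 0.4625]  K=[-0.4873 0.0980; -0.0835 0.6189]  nu=[-0.2508, 0.1394]  x^+=[2.7413, 3.9725]  P^+=[0.2315 0.0341; 0.0341 0.2514]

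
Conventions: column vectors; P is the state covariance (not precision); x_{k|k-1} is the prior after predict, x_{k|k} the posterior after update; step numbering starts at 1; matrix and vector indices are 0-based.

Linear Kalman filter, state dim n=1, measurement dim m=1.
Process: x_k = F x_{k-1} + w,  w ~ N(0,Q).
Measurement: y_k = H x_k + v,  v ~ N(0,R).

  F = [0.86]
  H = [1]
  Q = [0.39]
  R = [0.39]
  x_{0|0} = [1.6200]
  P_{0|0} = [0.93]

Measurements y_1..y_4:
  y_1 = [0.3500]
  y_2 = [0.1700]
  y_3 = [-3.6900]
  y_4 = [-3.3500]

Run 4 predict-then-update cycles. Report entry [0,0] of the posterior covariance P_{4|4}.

step 1: x^-=[1.3932]  P^-=[1.0778]  S=[1.4678]  K=[0.7343]  nu=[-1.0432]  x^+=[0.6272]  P^+=[0.2864]
step 2: x^-=[0.5394]  P^-=[0.6018]  S=[0.9918]  K=[0.6068]  nu=[-0.3694]  x^+=[0.3152]  P^+=[0.2366]
step 3: x^-=[0.2711]  P^-=[0.5650]  S=[0.9550]  K=[0.5916]  nu=[-3.9611]  x^+=[-2.0724]  P^+=[0.2307]
step 4: x^-=[-1.7823]  P^-=[0.5607]  S=[0.9507]  K=[0.5898]  nu=[-1.5677]  x^+=[-2.7068]  P^+=[0.2300]

P_post[0,0] = 0.2300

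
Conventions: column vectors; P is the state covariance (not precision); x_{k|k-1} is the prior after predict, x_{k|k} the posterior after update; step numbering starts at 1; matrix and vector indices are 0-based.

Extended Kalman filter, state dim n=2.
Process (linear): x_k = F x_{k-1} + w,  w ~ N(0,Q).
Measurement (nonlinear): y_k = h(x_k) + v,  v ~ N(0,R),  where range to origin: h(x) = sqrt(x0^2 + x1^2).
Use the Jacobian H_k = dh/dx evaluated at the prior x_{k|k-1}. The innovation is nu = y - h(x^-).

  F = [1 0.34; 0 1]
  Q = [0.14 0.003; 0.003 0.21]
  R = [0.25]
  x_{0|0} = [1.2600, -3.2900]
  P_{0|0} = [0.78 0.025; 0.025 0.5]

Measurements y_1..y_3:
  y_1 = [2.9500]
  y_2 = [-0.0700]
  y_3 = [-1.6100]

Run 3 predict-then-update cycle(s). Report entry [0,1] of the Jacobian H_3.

H_jac[0,1] = -0.9005

step 1: x^-=[0.1414, -3.2900]  P^-=[0.9948 0.1980; 0.1980 0.7100]  H_jac=[0.0429 -0.9991]  S=[0.9435]  K=[-0.1644; -0.7428]  nu=[-0.3430]  x^+=[0.1978, -3.0352]  P^+=[0.9693 0.0828; 0.0828 0.1894]
step 2: x^-=[-0.8342, -3.0352]  P^-=[1.1875 0.1502; 0.1502 0.3994]  H_jac=[-0.2650 -0.9642]  S=[0.7815]  K=[-0.5880; -0.5437]  nu=[-3.2177]  x^+=[1.0578, -1.2856]  P^+=[0.9173 -0.0997; -0.0997 0.1684]
step 3: x^-=[0.6207, -1.2856]  P^-=[1.0090 -0.0394; -0.0394 0.3784]  H_jac=[0.4348 -0.9005]  S=[0.7784]  K=[0.6092; -0.4597]  nu=[-3.0376]  x^+=[-1.2297, 0.1109]  P^+=[0.7201 0.1786; 0.1786 0.2138]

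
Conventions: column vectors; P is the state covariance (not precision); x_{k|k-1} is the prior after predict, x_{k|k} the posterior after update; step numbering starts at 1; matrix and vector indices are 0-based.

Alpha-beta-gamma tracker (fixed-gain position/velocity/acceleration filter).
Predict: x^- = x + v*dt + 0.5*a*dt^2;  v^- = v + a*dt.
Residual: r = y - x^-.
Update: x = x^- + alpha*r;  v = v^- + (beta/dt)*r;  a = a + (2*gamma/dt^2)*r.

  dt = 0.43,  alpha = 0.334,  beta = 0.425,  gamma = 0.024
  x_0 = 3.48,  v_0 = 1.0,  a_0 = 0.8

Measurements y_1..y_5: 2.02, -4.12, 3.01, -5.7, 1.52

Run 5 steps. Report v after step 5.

step 1: x_pred=3.9840  r=-1.9640  x^+=3.3280  v^+=-0.5971  a^+=0.2902
step 2: x_pred=3.0981  r=-7.2181  x^+=0.6872  v^+=-7.6065  a^+=-1.5837
step 3: x_pred=-2.7300  r=5.7400  x^+=-0.8128  v^+=-2.6142  a^+=-0.0936
step 4: x_pred=-1.9456  r=-3.7544  x^+=-3.1996  v^+=-6.3652  a^+=-1.0682
step 5: x_pred=-6.0354  r=7.5554  x^+=-3.5119  v^+=0.6430  a^+=0.8932

v_post = 0.6430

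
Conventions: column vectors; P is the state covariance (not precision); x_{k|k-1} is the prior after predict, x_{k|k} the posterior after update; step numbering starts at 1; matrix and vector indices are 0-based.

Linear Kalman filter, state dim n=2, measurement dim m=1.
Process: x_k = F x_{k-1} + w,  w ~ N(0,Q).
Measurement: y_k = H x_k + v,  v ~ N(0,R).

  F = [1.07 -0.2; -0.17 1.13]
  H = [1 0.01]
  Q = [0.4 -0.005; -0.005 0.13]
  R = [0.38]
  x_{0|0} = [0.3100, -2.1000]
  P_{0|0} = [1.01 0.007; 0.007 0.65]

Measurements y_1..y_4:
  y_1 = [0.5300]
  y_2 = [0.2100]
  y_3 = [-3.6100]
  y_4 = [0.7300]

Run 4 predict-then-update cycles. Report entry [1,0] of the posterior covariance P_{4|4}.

P_post[1,0] = -0.2098

step 1: x^-=[0.7517, -2.4257]  P^-=[1.5794 -0.3269; -0.3269 0.9865]  S=[1.9529]  K=[0.8070; -0.1623]  nu=[-0.1974]  x^+=[0.5924, -2.3936]  P^+=[0.3074 -0.0710; -0.0710 0.9350]
step 2: x^-=[1.1125, -2.8055]  P^-=[0.8197 -0.3605; -0.3605 1.3601]  S=[1.1927]  K=[0.6843; -0.2909]  nu=[-0.8745]  x^+=[0.5141, -2.5511]  P^+=[0.2613 -0.1231; -0.1231 1.2592]
step 3: x^-=[1.0604, -2.9702]  P^-=[0.8022 -0.4902; -0.4902 1.7927]  S=[1.1726]  K=[0.6800; -0.4027]  nu=[-4.6407]  x^+=[-2.0951, -1.1012]  P^+=[0.2601 -0.1691; -0.1691 1.6025]
step 4: x^-=[-2.0215, -0.8882]  P^-=[0.8342 -0.6246; -0.6246 2.2487]  S=[1.2019]  K=[0.6889; -0.5010]  nu=[2.7604]  x^+=[-0.1200, -2.2711]  P^+=[0.2639 -0.2098; -0.2098 1.9470]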